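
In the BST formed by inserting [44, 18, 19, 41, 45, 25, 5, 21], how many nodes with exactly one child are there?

Tree built from: [44, 18, 19, 41, 45, 25, 5, 21]
Tree (level-order array): [44, 18, 45, 5, 19, None, None, None, None, None, 41, 25, None, 21]
Rule: These are nodes with exactly 1 non-null child.
Per-node child counts:
  node 44: 2 child(ren)
  node 18: 2 child(ren)
  node 5: 0 child(ren)
  node 19: 1 child(ren)
  node 41: 1 child(ren)
  node 25: 1 child(ren)
  node 21: 0 child(ren)
  node 45: 0 child(ren)
Matching nodes: [19, 41, 25]
Count of nodes with exactly one child: 3


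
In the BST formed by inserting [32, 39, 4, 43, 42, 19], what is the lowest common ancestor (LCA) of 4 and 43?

Tree insertion order: [32, 39, 4, 43, 42, 19]
Tree (level-order array): [32, 4, 39, None, 19, None, 43, None, None, 42]
In a BST, the LCA of p=4, q=43 is the first node v on the
root-to-leaf path with p <= v <= q (go left if both < v, right if both > v).
Walk from root:
  at 32: 4 <= 32 <= 43, this is the LCA
LCA = 32


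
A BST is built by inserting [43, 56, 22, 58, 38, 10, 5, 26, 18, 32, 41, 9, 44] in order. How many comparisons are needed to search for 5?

Search path for 5: 43 -> 22 -> 10 -> 5
Found: True
Comparisons: 4


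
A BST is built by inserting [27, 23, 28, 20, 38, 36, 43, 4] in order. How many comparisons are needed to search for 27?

Search path for 27: 27
Found: True
Comparisons: 1


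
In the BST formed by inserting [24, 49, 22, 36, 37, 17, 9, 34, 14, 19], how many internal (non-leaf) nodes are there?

Tree built from: [24, 49, 22, 36, 37, 17, 9, 34, 14, 19]
Tree (level-order array): [24, 22, 49, 17, None, 36, None, 9, 19, 34, 37, None, 14]
Rule: An internal node has at least one child.
Per-node child counts:
  node 24: 2 child(ren)
  node 22: 1 child(ren)
  node 17: 2 child(ren)
  node 9: 1 child(ren)
  node 14: 0 child(ren)
  node 19: 0 child(ren)
  node 49: 1 child(ren)
  node 36: 2 child(ren)
  node 34: 0 child(ren)
  node 37: 0 child(ren)
Matching nodes: [24, 22, 17, 9, 49, 36]
Count of internal (non-leaf) nodes: 6


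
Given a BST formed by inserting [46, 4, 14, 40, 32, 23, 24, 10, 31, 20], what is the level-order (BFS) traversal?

Tree insertion order: [46, 4, 14, 40, 32, 23, 24, 10, 31, 20]
Tree (level-order array): [46, 4, None, None, 14, 10, 40, None, None, 32, None, 23, None, 20, 24, None, None, None, 31]
BFS from the root, enqueuing left then right child of each popped node:
  queue [46] -> pop 46, enqueue [4], visited so far: [46]
  queue [4] -> pop 4, enqueue [14], visited so far: [46, 4]
  queue [14] -> pop 14, enqueue [10, 40], visited so far: [46, 4, 14]
  queue [10, 40] -> pop 10, enqueue [none], visited so far: [46, 4, 14, 10]
  queue [40] -> pop 40, enqueue [32], visited so far: [46, 4, 14, 10, 40]
  queue [32] -> pop 32, enqueue [23], visited so far: [46, 4, 14, 10, 40, 32]
  queue [23] -> pop 23, enqueue [20, 24], visited so far: [46, 4, 14, 10, 40, 32, 23]
  queue [20, 24] -> pop 20, enqueue [none], visited so far: [46, 4, 14, 10, 40, 32, 23, 20]
  queue [24] -> pop 24, enqueue [31], visited so far: [46, 4, 14, 10, 40, 32, 23, 20, 24]
  queue [31] -> pop 31, enqueue [none], visited so far: [46, 4, 14, 10, 40, 32, 23, 20, 24, 31]
Result: [46, 4, 14, 10, 40, 32, 23, 20, 24, 31]


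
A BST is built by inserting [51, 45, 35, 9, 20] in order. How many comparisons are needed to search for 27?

Search path for 27: 51 -> 45 -> 35 -> 9 -> 20
Found: False
Comparisons: 5


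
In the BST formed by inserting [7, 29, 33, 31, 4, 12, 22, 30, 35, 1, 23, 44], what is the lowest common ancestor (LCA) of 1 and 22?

Tree insertion order: [7, 29, 33, 31, 4, 12, 22, 30, 35, 1, 23, 44]
Tree (level-order array): [7, 4, 29, 1, None, 12, 33, None, None, None, 22, 31, 35, None, 23, 30, None, None, 44]
In a BST, the LCA of p=1, q=22 is the first node v on the
root-to-leaf path with p <= v <= q (go left if both < v, right if both > v).
Walk from root:
  at 7: 1 <= 7 <= 22, this is the LCA
LCA = 7


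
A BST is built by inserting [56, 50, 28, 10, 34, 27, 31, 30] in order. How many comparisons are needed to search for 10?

Search path for 10: 56 -> 50 -> 28 -> 10
Found: True
Comparisons: 4


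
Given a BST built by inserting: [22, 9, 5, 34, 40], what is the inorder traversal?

Tree insertion order: [22, 9, 5, 34, 40]
Tree (level-order array): [22, 9, 34, 5, None, None, 40]
Inorder traversal: [5, 9, 22, 34, 40]


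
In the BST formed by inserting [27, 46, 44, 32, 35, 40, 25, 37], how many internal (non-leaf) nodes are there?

Tree built from: [27, 46, 44, 32, 35, 40, 25, 37]
Tree (level-order array): [27, 25, 46, None, None, 44, None, 32, None, None, 35, None, 40, 37]
Rule: An internal node has at least one child.
Per-node child counts:
  node 27: 2 child(ren)
  node 25: 0 child(ren)
  node 46: 1 child(ren)
  node 44: 1 child(ren)
  node 32: 1 child(ren)
  node 35: 1 child(ren)
  node 40: 1 child(ren)
  node 37: 0 child(ren)
Matching nodes: [27, 46, 44, 32, 35, 40]
Count of internal (non-leaf) nodes: 6


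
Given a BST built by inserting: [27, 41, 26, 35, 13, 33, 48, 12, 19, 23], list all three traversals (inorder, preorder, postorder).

Tree insertion order: [27, 41, 26, 35, 13, 33, 48, 12, 19, 23]
Tree (level-order array): [27, 26, 41, 13, None, 35, 48, 12, 19, 33, None, None, None, None, None, None, 23]
Inorder (L, root, R): [12, 13, 19, 23, 26, 27, 33, 35, 41, 48]
Preorder (root, L, R): [27, 26, 13, 12, 19, 23, 41, 35, 33, 48]
Postorder (L, R, root): [12, 23, 19, 13, 26, 33, 35, 48, 41, 27]


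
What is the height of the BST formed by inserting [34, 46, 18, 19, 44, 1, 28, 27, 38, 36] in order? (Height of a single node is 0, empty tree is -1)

Insertion order: [34, 46, 18, 19, 44, 1, 28, 27, 38, 36]
Tree (level-order array): [34, 18, 46, 1, 19, 44, None, None, None, None, 28, 38, None, 27, None, 36]
Compute height bottom-up (empty subtree = -1):
  height(1) = 1 + max(-1, -1) = 0
  height(27) = 1 + max(-1, -1) = 0
  height(28) = 1 + max(0, -1) = 1
  height(19) = 1 + max(-1, 1) = 2
  height(18) = 1 + max(0, 2) = 3
  height(36) = 1 + max(-1, -1) = 0
  height(38) = 1 + max(0, -1) = 1
  height(44) = 1 + max(1, -1) = 2
  height(46) = 1 + max(2, -1) = 3
  height(34) = 1 + max(3, 3) = 4
Height = 4


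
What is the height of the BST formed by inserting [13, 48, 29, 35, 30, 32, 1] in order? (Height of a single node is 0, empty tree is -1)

Insertion order: [13, 48, 29, 35, 30, 32, 1]
Tree (level-order array): [13, 1, 48, None, None, 29, None, None, 35, 30, None, None, 32]
Compute height bottom-up (empty subtree = -1):
  height(1) = 1 + max(-1, -1) = 0
  height(32) = 1 + max(-1, -1) = 0
  height(30) = 1 + max(-1, 0) = 1
  height(35) = 1 + max(1, -1) = 2
  height(29) = 1 + max(-1, 2) = 3
  height(48) = 1 + max(3, -1) = 4
  height(13) = 1 + max(0, 4) = 5
Height = 5


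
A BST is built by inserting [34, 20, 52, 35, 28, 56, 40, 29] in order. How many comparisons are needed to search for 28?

Search path for 28: 34 -> 20 -> 28
Found: True
Comparisons: 3


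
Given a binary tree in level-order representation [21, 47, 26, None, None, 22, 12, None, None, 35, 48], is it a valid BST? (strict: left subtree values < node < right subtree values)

Level-order array: [21, 47, 26, None, None, 22, 12, None, None, 35, 48]
Validate using subtree bounds (lo, hi): at each node, require lo < value < hi,
then recurse left with hi=value and right with lo=value.
Preorder trace (stopping at first violation):
  at node 21 with bounds (-inf, +inf): OK
  at node 47 with bounds (-inf, 21): VIOLATION
Node 47 violates its bound: not (-inf < 47 < 21).
Result: Not a valid BST


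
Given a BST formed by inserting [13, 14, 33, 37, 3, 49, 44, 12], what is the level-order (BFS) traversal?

Tree insertion order: [13, 14, 33, 37, 3, 49, 44, 12]
Tree (level-order array): [13, 3, 14, None, 12, None, 33, None, None, None, 37, None, 49, 44]
BFS from the root, enqueuing left then right child of each popped node:
  queue [13] -> pop 13, enqueue [3, 14], visited so far: [13]
  queue [3, 14] -> pop 3, enqueue [12], visited so far: [13, 3]
  queue [14, 12] -> pop 14, enqueue [33], visited so far: [13, 3, 14]
  queue [12, 33] -> pop 12, enqueue [none], visited so far: [13, 3, 14, 12]
  queue [33] -> pop 33, enqueue [37], visited so far: [13, 3, 14, 12, 33]
  queue [37] -> pop 37, enqueue [49], visited so far: [13, 3, 14, 12, 33, 37]
  queue [49] -> pop 49, enqueue [44], visited so far: [13, 3, 14, 12, 33, 37, 49]
  queue [44] -> pop 44, enqueue [none], visited so far: [13, 3, 14, 12, 33, 37, 49, 44]
Result: [13, 3, 14, 12, 33, 37, 49, 44]


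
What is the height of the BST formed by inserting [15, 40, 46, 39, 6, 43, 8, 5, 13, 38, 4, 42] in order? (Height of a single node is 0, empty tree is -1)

Insertion order: [15, 40, 46, 39, 6, 43, 8, 5, 13, 38, 4, 42]
Tree (level-order array): [15, 6, 40, 5, 8, 39, 46, 4, None, None, 13, 38, None, 43, None, None, None, None, None, None, None, 42]
Compute height bottom-up (empty subtree = -1):
  height(4) = 1 + max(-1, -1) = 0
  height(5) = 1 + max(0, -1) = 1
  height(13) = 1 + max(-1, -1) = 0
  height(8) = 1 + max(-1, 0) = 1
  height(6) = 1 + max(1, 1) = 2
  height(38) = 1 + max(-1, -1) = 0
  height(39) = 1 + max(0, -1) = 1
  height(42) = 1 + max(-1, -1) = 0
  height(43) = 1 + max(0, -1) = 1
  height(46) = 1 + max(1, -1) = 2
  height(40) = 1 + max(1, 2) = 3
  height(15) = 1 + max(2, 3) = 4
Height = 4


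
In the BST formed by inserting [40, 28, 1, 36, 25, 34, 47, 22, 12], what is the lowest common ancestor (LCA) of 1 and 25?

Tree insertion order: [40, 28, 1, 36, 25, 34, 47, 22, 12]
Tree (level-order array): [40, 28, 47, 1, 36, None, None, None, 25, 34, None, 22, None, None, None, 12]
In a BST, the LCA of p=1, q=25 is the first node v on the
root-to-leaf path with p <= v <= q (go left if both < v, right if both > v).
Walk from root:
  at 40: both 1 and 25 < 40, go left
  at 28: both 1 and 25 < 28, go left
  at 1: 1 <= 1 <= 25, this is the LCA
LCA = 1


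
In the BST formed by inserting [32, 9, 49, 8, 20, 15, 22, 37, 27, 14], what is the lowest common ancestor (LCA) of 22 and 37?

Tree insertion order: [32, 9, 49, 8, 20, 15, 22, 37, 27, 14]
Tree (level-order array): [32, 9, 49, 8, 20, 37, None, None, None, 15, 22, None, None, 14, None, None, 27]
In a BST, the LCA of p=22, q=37 is the first node v on the
root-to-leaf path with p <= v <= q (go left if both < v, right if both > v).
Walk from root:
  at 32: 22 <= 32 <= 37, this is the LCA
LCA = 32


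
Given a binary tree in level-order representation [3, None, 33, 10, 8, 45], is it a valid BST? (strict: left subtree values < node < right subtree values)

Level-order array: [3, None, 33, 10, 8, 45]
Validate using subtree bounds (lo, hi): at each node, require lo < value < hi,
then recurse left with hi=value and right with lo=value.
Preorder trace (stopping at first violation):
  at node 3 with bounds (-inf, +inf): OK
  at node 33 with bounds (3, +inf): OK
  at node 10 with bounds (3, 33): OK
  at node 45 with bounds (3, 10): VIOLATION
Node 45 violates its bound: not (3 < 45 < 10).
Result: Not a valid BST


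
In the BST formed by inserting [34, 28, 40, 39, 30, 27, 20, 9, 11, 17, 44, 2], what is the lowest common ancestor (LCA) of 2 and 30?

Tree insertion order: [34, 28, 40, 39, 30, 27, 20, 9, 11, 17, 44, 2]
Tree (level-order array): [34, 28, 40, 27, 30, 39, 44, 20, None, None, None, None, None, None, None, 9, None, 2, 11, None, None, None, 17]
In a BST, the LCA of p=2, q=30 is the first node v on the
root-to-leaf path with p <= v <= q (go left if both < v, right if both > v).
Walk from root:
  at 34: both 2 and 30 < 34, go left
  at 28: 2 <= 28 <= 30, this is the LCA
LCA = 28


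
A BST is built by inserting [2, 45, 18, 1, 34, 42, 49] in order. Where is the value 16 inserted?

Starting tree (level order): [2, 1, 45, None, None, 18, 49, None, 34, None, None, None, 42]
Insertion path: 2 -> 45 -> 18
Result: insert 16 as left child of 18
Final tree (level order): [2, 1, 45, None, None, 18, 49, 16, 34, None, None, None, None, None, 42]


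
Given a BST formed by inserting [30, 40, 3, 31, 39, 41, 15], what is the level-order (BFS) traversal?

Tree insertion order: [30, 40, 3, 31, 39, 41, 15]
Tree (level-order array): [30, 3, 40, None, 15, 31, 41, None, None, None, 39]
BFS from the root, enqueuing left then right child of each popped node:
  queue [30] -> pop 30, enqueue [3, 40], visited so far: [30]
  queue [3, 40] -> pop 3, enqueue [15], visited so far: [30, 3]
  queue [40, 15] -> pop 40, enqueue [31, 41], visited so far: [30, 3, 40]
  queue [15, 31, 41] -> pop 15, enqueue [none], visited so far: [30, 3, 40, 15]
  queue [31, 41] -> pop 31, enqueue [39], visited so far: [30, 3, 40, 15, 31]
  queue [41, 39] -> pop 41, enqueue [none], visited so far: [30, 3, 40, 15, 31, 41]
  queue [39] -> pop 39, enqueue [none], visited so far: [30, 3, 40, 15, 31, 41, 39]
Result: [30, 3, 40, 15, 31, 41, 39]


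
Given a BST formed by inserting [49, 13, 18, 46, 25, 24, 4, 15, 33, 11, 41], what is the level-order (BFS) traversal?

Tree insertion order: [49, 13, 18, 46, 25, 24, 4, 15, 33, 11, 41]
Tree (level-order array): [49, 13, None, 4, 18, None, 11, 15, 46, None, None, None, None, 25, None, 24, 33, None, None, None, 41]
BFS from the root, enqueuing left then right child of each popped node:
  queue [49] -> pop 49, enqueue [13], visited so far: [49]
  queue [13] -> pop 13, enqueue [4, 18], visited so far: [49, 13]
  queue [4, 18] -> pop 4, enqueue [11], visited so far: [49, 13, 4]
  queue [18, 11] -> pop 18, enqueue [15, 46], visited so far: [49, 13, 4, 18]
  queue [11, 15, 46] -> pop 11, enqueue [none], visited so far: [49, 13, 4, 18, 11]
  queue [15, 46] -> pop 15, enqueue [none], visited so far: [49, 13, 4, 18, 11, 15]
  queue [46] -> pop 46, enqueue [25], visited so far: [49, 13, 4, 18, 11, 15, 46]
  queue [25] -> pop 25, enqueue [24, 33], visited so far: [49, 13, 4, 18, 11, 15, 46, 25]
  queue [24, 33] -> pop 24, enqueue [none], visited so far: [49, 13, 4, 18, 11, 15, 46, 25, 24]
  queue [33] -> pop 33, enqueue [41], visited so far: [49, 13, 4, 18, 11, 15, 46, 25, 24, 33]
  queue [41] -> pop 41, enqueue [none], visited so far: [49, 13, 4, 18, 11, 15, 46, 25, 24, 33, 41]
Result: [49, 13, 4, 18, 11, 15, 46, 25, 24, 33, 41]


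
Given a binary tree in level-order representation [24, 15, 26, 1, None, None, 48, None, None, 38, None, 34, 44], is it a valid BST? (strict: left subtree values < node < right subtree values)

Level-order array: [24, 15, 26, 1, None, None, 48, None, None, 38, None, 34, 44]
Validate using subtree bounds (lo, hi): at each node, require lo < value < hi,
then recurse left with hi=value and right with lo=value.
Preorder trace (stopping at first violation):
  at node 24 with bounds (-inf, +inf): OK
  at node 15 with bounds (-inf, 24): OK
  at node 1 with bounds (-inf, 15): OK
  at node 26 with bounds (24, +inf): OK
  at node 48 with bounds (26, +inf): OK
  at node 38 with bounds (26, 48): OK
  at node 34 with bounds (26, 38): OK
  at node 44 with bounds (38, 48): OK
No violation found at any node.
Result: Valid BST


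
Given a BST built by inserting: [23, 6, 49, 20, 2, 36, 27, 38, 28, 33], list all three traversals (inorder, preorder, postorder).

Tree insertion order: [23, 6, 49, 20, 2, 36, 27, 38, 28, 33]
Tree (level-order array): [23, 6, 49, 2, 20, 36, None, None, None, None, None, 27, 38, None, 28, None, None, None, 33]
Inorder (L, root, R): [2, 6, 20, 23, 27, 28, 33, 36, 38, 49]
Preorder (root, L, R): [23, 6, 2, 20, 49, 36, 27, 28, 33, 38]
Postorder (L, R, root): [2, 20, 6, 33, 28, 27, 38, 36, 49, 23]


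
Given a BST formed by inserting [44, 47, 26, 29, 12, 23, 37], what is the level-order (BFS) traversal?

Tree insertion order: [44, 47, 26, 29, 12, 23, 37]
Tree (level-order array): [44, 26, 47, 12, 29, None, None, None, 23, None, 37]
BFS from the root, enqueuing left then right child of each popped node:
  queue [44] -> pop 44, enqueue [26, 47], visited so far: [44]
  queue [26, 47] -> pop 26, enqueue [12, 29], visited so far: [44, 26]
  queue [47, 12, 29] -> pop 47, enqueue [none], visited so far: [44, 26, 47]
  queue [12, 29] -> pop 12, enqueue [23], visited so far: [44, 26, 47, 12]
  queue [29, 23] -> pop 29, enqueue [37], visited so far: [44, 26, 47, 12, 29]
  queue [23, 37] -> pop 23, enqueue [none], visited so far: [44, 26, 47, 12, 29, 23]
  queue [37] -> pop 37, enqueue [none], visited so far: [44, 26, 47, 12, 29, 23, 37]
Result: [44, 26, 47, 12, 29, 23, 37]


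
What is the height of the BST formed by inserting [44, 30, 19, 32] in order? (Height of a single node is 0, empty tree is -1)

Insertion order: [44, 30, 19, 32]
Tree (level-order array): [44, 30, None, 19, 32]
Compute height bottom-up (empty subtree = -1):
  height(19) = 1 + max(-1, -1) = 0
  height(32) = 1 + max(-1, -1) = 0
  height(30) = 1 + max(0, 0) = 1
  height(44) = 1 + max(1, -1) = 2
Height = 2


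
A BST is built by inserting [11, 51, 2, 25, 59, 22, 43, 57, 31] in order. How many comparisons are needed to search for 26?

Search path for 26: 11 -> 51 -> 25 -> 43 -> 31
Found: False
Comparisons: 5


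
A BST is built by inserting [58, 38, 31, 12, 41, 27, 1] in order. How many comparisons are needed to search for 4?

Search path for 4: 58 -> 38 -> 31 -> 12 -> 1
Found: False
Comparisons: 5


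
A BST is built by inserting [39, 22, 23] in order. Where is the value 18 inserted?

Starting tree (level order): [39, 22, None, None, 23]
Insertion path: 39 -> 22
Result: insert 18 as left child of 22
Final tree (level order): [39, 22, None, 18, 23]


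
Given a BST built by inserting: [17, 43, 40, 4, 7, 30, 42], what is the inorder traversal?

Tree insertion order: [17, 43, 40, 4, 7, 30, 42]
Tree (level-order array): [17, 4, 43, None, 7, 40, None, None, None, 30, 42]
Inorder traversal: [4, 7, 17, 30, 40, 42, 43]


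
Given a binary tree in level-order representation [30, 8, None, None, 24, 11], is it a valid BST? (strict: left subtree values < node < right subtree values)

Level-order array: [30, 8, None, None, 24, 11]
Validate using subtree bounds (lo, hi): at each node, require lo < value < hi,
then recurse left with hi=value and right with lo=value.
Preorder trace (stopping at first violation):
  at node 30 with bounds (-inf, +inf): OK
  at node 8 with bounds (-inf, 30): OK
  at node 24 with bounds (8, 30): OK
  at node 11 with bounds (8, 24): OK
No violation found at any node.
Result: Valid BST


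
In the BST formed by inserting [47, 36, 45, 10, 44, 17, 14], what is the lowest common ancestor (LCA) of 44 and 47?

Tree insertion order: [47, 36, 45, 10, 44, 17, 14]
Tree (level-order array): [47, 36, None, 10, 45, None, 17, 44, None, 14]
In a BST, the LCA of p=44, q=47 is the first node v on the
root-to-leaf path with p <= v <= q (go left if both < v, right if both > v).
Walk from root:
  at 47: 44 <= 47 <= 47, this is the LCA
LCA = 47


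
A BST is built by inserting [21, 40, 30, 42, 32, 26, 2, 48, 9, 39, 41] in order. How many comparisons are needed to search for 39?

Search path for 39: 21 -> 40 -> 30 -> 32 -> 39
Found: True
Comparisons: 5


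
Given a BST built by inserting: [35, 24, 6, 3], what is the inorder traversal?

Tree insertion order: [35, 24, 6, 3]
Tree (level-order array): [35, 24, None, 6, None, 3]
Inorder traversal: [3, 6, 24, 35]


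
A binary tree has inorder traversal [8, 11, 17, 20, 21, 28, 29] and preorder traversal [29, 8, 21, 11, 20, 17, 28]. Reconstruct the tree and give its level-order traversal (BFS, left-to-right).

Inorder:  [8, 11, 17, 20, 21, 28, 29]
Preorder: [29, 8, 21, 11, 20, 17, 28]
Algorithm: preorder visits root first, so consume preorder in order;
for each root, split the current inorder slice at that value into
left-subtree inorder and right-subtree inorder, then recurse.
Recursive splits:
  root=29; inorder splits into left=[8, 11, 17, 20, 21, 28], right=[]
  root=8; inorder splits into left=[], right=[11, 17, 20, 21, 28]
  root=21; inorder splits into left=[11, 17, 20], right=[28]
  root=11; inorder splits into left=[], right=[17, 20]
  root=20; inorder splits into left=[17], right=[]
  root=17; inorder splits into left=[], right=[]
  root=28; inorder splits into left=[], right=[]
Reconstructed level-order: [29, 8, 21, 11, 28, 20, 17]


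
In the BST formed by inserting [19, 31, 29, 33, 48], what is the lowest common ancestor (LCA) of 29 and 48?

Tree insertion order: [19, 31, 29, 33, 48]
Tree (level-order array): [19, None, 31, 29, 33, None, None, None, 48]
In a BST, the LCA of p=29, q=48 is the first node v on the
root-to-leaf path with p <= v <= q (go left if both < v, right if both > v).
Walk from root:
  at 19: both 29 and 48 > 19, go right
  at 31: 29 <= 31 <= 48, this is the LCA
LCA = 31


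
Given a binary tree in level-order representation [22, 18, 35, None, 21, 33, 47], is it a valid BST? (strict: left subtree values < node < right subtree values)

Level-order array: [22, 18, 35, None, 21, 33, 47]
Validate using subtree bounds (lo, hi): at each node, require lo < value < hi,
then recurse left with hi=value and right with lo=value.
Preorder trace (stopping at first violation):
  at node 22 with bounds (-inf, +inf): OK
  at node 18 with bounds (-inf, 22): OK
  at node 21 with bounds (18, 22): OK
  at node 35 with bounds (22, +inf): OK
  at node 33 with bounds (22, 35): OK
  at node 47 with bounds (35, +inf): OK
No violation found at any node.
Result: Valid BST


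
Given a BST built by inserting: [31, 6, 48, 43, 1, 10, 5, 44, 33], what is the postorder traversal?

Tree insertion order: [31, 6, 48, 43, 1, 10, 5, 44, 33]
Tree (level-order array): [31, 6, 48, 1, 10, 43, None, None, 5, None, None, 33, 44]
Postorder traversal: [5, 1, 10, 6, 33, 44, 43, 48, 31]


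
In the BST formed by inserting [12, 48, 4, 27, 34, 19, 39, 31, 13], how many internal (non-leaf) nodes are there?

Tree built from: [12, 48, 4, 27, 34, 19, 39, 31, 13]
Tree (level-order array): [12, 4, 48, None, None, 27, None, 19, 34, 13, None, 31, 39]
Rule: An internal node has at least one child.
Per-node child counts:
  node 12: 2 child(ren)
  node 4: 0 child(ren)
  node 48: 1 child(ren)
  node 27: 2 child(ren)
  node 19: 1 child(ren)
  node 13: 0 child(ren)
  node 34: 2 child(ren)
  node 31: 0 child(ren)
  node 39: 0 child(ren)
Matching nodes: [12, 48, 27, 19, 34]
Count of internal (non-leaf) nodes: 5


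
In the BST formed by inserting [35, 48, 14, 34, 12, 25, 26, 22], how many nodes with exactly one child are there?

Tree built from: [35, 48, 14, 34, 12, 25, 26, 22]
Tree (level-order array): [35, 14, 48, 12, 34, None, None, None, None, 25, None, 22, 26]
Rule: These are nodes with exactly 1 non-null child.
Per-node child counts:
  node 35: 2 child(ren)
  node 14: 2 child(ren)
  node 12: 0 child(ren)
  node 34: 1 child(ren)
  node 25: 2 child(ren)
  node 22: 0 child(ren)
  node 26: 0 child(ren)
  node 48: 0 child(ren)
Matching nodes: [34]
Count of nodes with exactly one child: 1


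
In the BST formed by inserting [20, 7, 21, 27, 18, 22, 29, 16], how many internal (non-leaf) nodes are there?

Tree built from: [20, 7, 21, 27, 18, 22, 29, 16]
Tree (level-order array): [20, 7, 21, None, 18, None, 27, 16, None, 22, 29]
Rule: An internal node has at least one child.
Per-node child counts:
  node 20: 2 child(ren)
  node 7: 1 child(ren)
  node 18: 1 child(ren)
  node 16: 0 child(ren)
  node 21: 1 child(ren)
  node 27: 2 child(ren)
  node 22: 0 child(ren)
  node 29: 0 child(ren)
Matching nodes: [20, 7, 18, 21, 27]
Count of internal (non-leaf) nodes: 5


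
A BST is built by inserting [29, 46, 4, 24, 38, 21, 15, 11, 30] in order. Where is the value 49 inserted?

Starting tree (level order): [29, 4, 46, None, 24, 38, None, 21, None, 30, None, 15, None, None, None, 11]
Insertion path: 29 -> 46
Result: insert 49 as right child of 46
Final tree (level order): [29, 4, 46, None, 24, 38, 49, 21, None, 30, None, None, None, 15, None, None, None, 11]


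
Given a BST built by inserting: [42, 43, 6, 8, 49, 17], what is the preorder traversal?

Tree insertion order: [42, 43, 6, 8, 49, 17]
Tree (level-order array): [42, 6, 43, None, 8, None, 49, None, 17]
Preorder traversal: [42, 6, 8, 17, 43, 49]


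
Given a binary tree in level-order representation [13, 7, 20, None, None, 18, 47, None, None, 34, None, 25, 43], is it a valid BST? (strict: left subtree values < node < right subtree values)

Level-order array: [13, 7, 20, None, None, 18, 47, None, None, 34, None, 25, 43]
Validate using subtree bounds (lo, hi): at each node, require lo < value < hi,
then recurse left with hi=value and right with lo=value.
Preorder trace (stopping at first violation):
  at node 13 with bounds (-inf, +inf): OK
  at node 7 with bounds (-inf, 13): OK
  at node 20 with bounds (13, +inf): OK
  at node 18 with bounds (13, 20): OK
  at node 47 with bounds (20, +inf): OK
  at node 34 with bounds (20, 47): OK
  at node 25 with bounds (20, 34): OK
  at node 43 with bounds (34, 47): OK
No violation found at any node.
Result: Valid BST


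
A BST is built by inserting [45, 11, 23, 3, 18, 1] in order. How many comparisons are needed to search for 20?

Search path for 20: 45 -> 11 -> 23 -> 18
Found: False
Comparisons: 4


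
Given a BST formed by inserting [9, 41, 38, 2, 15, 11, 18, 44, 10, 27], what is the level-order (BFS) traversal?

Tree insertion order: [9, 41, 38, 2, 15, 11, 18, 44, 10, 27]
Tree (level-order array): [9, 2, 41, None, None, 38, 44, 15, None, None, None, 11, 18, 10, None, None, 27]
BFS from the root, enqueuing left then right child of each popped node:
  queue [9] -> pop 9, enqueue [2, 41], visited so far: [9]
  queue [2, 41] -> pop 2, enqueue [none], visited so far: [9, 2]
  queue [41] -> pop 41, enqueue [38, 44], visited so far: [9, 2, 41]
  queue [38, 44] -> pop 38, enqueue [15], visited so far: [9, 2, 41, 38]
  queue [44, 15] -> pop 44, enqueue [none], visited so far: [9, 2, 41, 38, 44]
  queue [15] -> pop 15, enqueue [11, 18], visited so far: [9, 2, 41, 38, 44, 15]
  queue [11, 18] -> pop 11, enqueue [10], visited so far: [9, 2, 41, 38, 44, 15, 11]
  queue [18, 10] -> pop 18, enqueue [27], visited so far: [9, 2, 41, 38, 44, 15, 11, 18]
  queue [10, 27] -> pop 10, enqueue [none], visited so far: [9, 2, 41, 38, 44, 15, 11, 18, 10]
  queue [27] -> pop 27, enqueue [none], visited so far: [9, 2, 41, 38, 44, 15, 11, 18, 10, 27]
Result: [9, 2, 41, 38, 44, 15, 11, 18, 10, 27]


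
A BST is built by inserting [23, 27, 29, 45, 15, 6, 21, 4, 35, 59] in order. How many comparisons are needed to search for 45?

Search path for 45: 23 -> 27 -> 29 -> 45
Found: True
Comparisons: 4


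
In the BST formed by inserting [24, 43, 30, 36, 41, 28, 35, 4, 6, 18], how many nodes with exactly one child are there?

Tree built from: [24, 43, 30, 36, 41, 28, 35, 4, 6, 18]
Tree (level-order array): [24, 4, 43, None, 6, 30, None, None, 18, 28, 36, None, None, None, None, 35, 41]
Rule: These are nodes with exactly 1 non-null child.
Per-node child counts:
  node 24: 2 child(ren)
  node 4: 1 child(ren)
  node 6: 1 child(ren)
  node 18: 0 child(ren)
  node 43: 1 child(ren)
  node 30: 2 child(ren)
  node 28: 0 child(ren)
  node 36: 2 child(ren)
  node 35: 0 child(ren)
  node 41: 0 child(ren)
Matching nodes: [4, 6, 43]
Count of nodes with exactly one child: 3


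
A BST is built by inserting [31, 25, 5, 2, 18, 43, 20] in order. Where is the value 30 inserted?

Starting tree (level order): [31, 25, 43, 5, None, None, None, 2, 18, None, None, None, 20]
Insertion path: 31 -> 25
Result: insert 30 as right child of 25
Final tree (level order): [31, 25, 43, 5, 30, None, None, 2, 18, None, None, None, None, None, 20]


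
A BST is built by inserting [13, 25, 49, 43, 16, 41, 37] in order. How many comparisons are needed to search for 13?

Search path for 13: 13
Found: True
Comparisons: 1


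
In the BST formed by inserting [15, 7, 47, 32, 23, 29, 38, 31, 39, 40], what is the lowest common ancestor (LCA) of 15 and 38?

Tree insertion order: [15, 7, 47, 32, 23, 29, 38, 31, 39, 40]
Tree (level-order array): [15, 7, 47, None, None, 32, None, 23, 38, None, 29, None, 39, None, 31, None, 40]
In a BST, the LCA of p=15, q=38 is the first node v on the
root-to-leaf path with p <= v <= q (go left if both < v, right if both > v).
Walk from root:
  at 15: 15 <= 15 <= 38, this is the LCA
LCA = 15


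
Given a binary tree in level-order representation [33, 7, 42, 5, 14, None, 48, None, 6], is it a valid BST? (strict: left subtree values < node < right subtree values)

Level-order array: [33, 7, 42, 5, 14, None, 48, None, 6]
Validate using subtree bounds (lo, hi): at each node, require lo < value < hi,
then recurse left with hi=value and right with lo=value.
Preorder trace (stopping at first violation):
  at node 33 with bounds (-inf, +inf): OK
  at node 7 with bounds (-inf, 33): OK
  at node 5 with bounds (-inf, 7): OK
  at node 6 with bounds (5, 7): OK
  at node 14 with bounds (7, 33): OK
  at node 42 with bounds (33, +inf): OK
  at node 48 with bounds (42, +inf): OK
No violation found at any node.
Result: Valid BST


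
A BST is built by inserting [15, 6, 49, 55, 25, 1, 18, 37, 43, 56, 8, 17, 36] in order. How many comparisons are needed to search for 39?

Search path for 39: 15 -> 49 -> 25 -> 37 -> 43
Found: False
Comparisons: 5


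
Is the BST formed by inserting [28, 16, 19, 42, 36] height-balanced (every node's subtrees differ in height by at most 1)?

Tree (level-order array): [28, 16, 42, None, 19, 36]
Definition: a tree is height-balanced if, at every node, |h(left) - h(right)| <= 1 (empty subtree has height -1).
Bottom-up per-node check:
  node 19: h_left=-1, h_right=-1, diff=0 [OK], height=0
  node 16: h_left=-1, h_right=0, diff=1 [OK], height=1
  node 36: h_left=-1, h_right=-1, diff=0 [OK], height=0
  node 42: h_left=0, h_right=-1, diff=1 [OK], height=1
  node 28: h_left=1, h_right=1, diff=0 [OK], height=2
All nodes satisfy the balance condition.
Result: Balanced


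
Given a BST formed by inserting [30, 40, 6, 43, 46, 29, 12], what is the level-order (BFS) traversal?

Tree insertion order: [30, 40, 6, 43, 46, 29, 12]
Tree (level-order array): [30, 6, 40, None, 29, None, 43, 12, None, None, 46]
BFS from the root, enqueuing left then right child of each popped node:
  queue [30] -> pop 30, enqueue [6, 40], visited so far: [30]
  queue [6, 40] -> pop 6, enqueue [29], visited so far: [30, 6]
  queue [40, 29] -> pop 40, enqueue [43], visited so far: [30, 6, 40]
  queue [29, 43] -> pop 29, enqueue [12], visited so far: [30, 6, 40, 29]
  queue [43, 12] -> pop 43, enqueue [46], visited so far: [30, 6, 40, 29, 43]
  queue [12, 46] -> pop 12, enqueue [none], visited so far: [30, 6, 40, 29, 43, 12]
  queue [46] -> pop 46, enqueue [none], visited so far: [30, 6, 40, 29, 43, 12, 46]
Result: [30, 6, 40, 29, 43, 12, 46]


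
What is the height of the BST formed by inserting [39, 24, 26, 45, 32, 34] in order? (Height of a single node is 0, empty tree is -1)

Insertion order: [39, 24, 26, 45, 32, 34]
Tree (level-order array): [39, 24, 45, None, 26, None, None, None, 32, None, 34]
Compute height bottom-up (empty subtree = -1):
  height(34) = 1 + max(-1, -1) = 0
  height(32) = 1 + max(-1, 0) = 1
  height(26) = 1 + max(-1, 1) = 2
  height(24) = 1 + max(-1, 2) = 3
  height(45) = 1 + max(-1, -1) = 0
  height(39) = 1 + max(3, 0) = 4
Height = 4


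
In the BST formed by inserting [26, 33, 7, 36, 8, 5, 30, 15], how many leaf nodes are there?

Tree built from: [26, 33, 7, 36, 8, 5, 30, 15]
Tree (level-order array): [26, 7, 33, 5, 8, 30, 36, None, None, None, 15]
Rule: A leaf has 0 children.
Per-node child counts:
  node 26: 2 child(ren)
  node 7: 2 child(ren)
  node 5: 0 child(ren)
  node 8: 1 child(ren)
  node 15: 0 child(ren)
  node 33: 2 child(ren)
  node 30: 0 child(ren)
  node 36: 0 child(ren)
Matching nodes: [5, 15, 30, 36]
Count of leaf nodes: 4


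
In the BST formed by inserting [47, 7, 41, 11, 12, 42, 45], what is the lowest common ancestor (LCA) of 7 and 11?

Tree insertion order: [47, 7, 41, 11, 12, 42, 45]
Tree (level-order array): [47, 7, None, None, 41, 11, 42, None, 12, None, 45]
In a BST, the LCA of p=7, q=11 is the first node v on the
root-to-leaf path with p <= v <= q (go left if both < v, right if both > v).
Walk from root:
  at 47: both 7 and 11 < 47, go left
  at 7: 7 <= 7 <= 11, this is the LCA
LCA = 7


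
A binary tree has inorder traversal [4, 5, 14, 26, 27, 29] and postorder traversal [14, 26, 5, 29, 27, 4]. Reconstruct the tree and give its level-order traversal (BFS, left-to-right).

Inorder:   [4, 5, 14, 26, 27, 29]
Postorder: [14, 26, 5, 29, 27, 4]
Algorithm: postorder visits root last, so walk postorder right-to-left;
each value is the root of the current inorder slice — split it at that
value, recurse on the right subtree first, then the left.
Recursive splits:
  root=4; inorder splits into left=[], right=[5, 14, 26, 27, 29]
  root=27; inorder splits into left=[5, 14, 26], right=[29]
  root=29; inorder splits into left=[], right=[]
  root=5; inorder splits into left=[], right=[14, 26]
  root=26; inorder splits into left=[14], right=[]
  root=14; inorder splits into left=[], right=[]
Reconstructed level-order: [4, 27, 5, 29, 26, 14]


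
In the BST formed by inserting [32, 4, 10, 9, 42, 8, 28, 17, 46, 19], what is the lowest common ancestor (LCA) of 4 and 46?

Tree insertion order: [32, 4, 10, 9, 42, 8, 28, 17, 46, 19]
Tree (level-order array): [32, 4, 42, None, 10, None, 46, 9, 28, None, None, 8, None, 17, None, None, None, None, 19]
In a BST, the LCA of p=4, q=46 is the first node v on the
root-to-leaf path with p <= v <= q (go left if both < v, right if both > v).
Walk from root:
  at 32: 4 <= 32 <= 46, this is the LCA
LCA = 32


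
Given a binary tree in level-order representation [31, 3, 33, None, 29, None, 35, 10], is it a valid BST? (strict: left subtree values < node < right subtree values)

Level-order array: [31, 3, 33, None, 29, None, 35, 10]
Validate using subtree bounds (lo, hi): at each node, require lo < value < hi,
then recurse left with hi=value and right with lo=value.
Preorder trace (stopping at first violation):
  at node 31 with bounds (-inf, +inf): OK
  at node 3 with bounds (-inf, 31): OK
  at node 29 with bounds (3, 31): OK
  at node 10 with bounds (3, 29): OK
  at node 33 with bounds (31, +inf): OK
  at node 35 with bounds (33, +inf): OK
No violation found at any node.
Result: Valid BST


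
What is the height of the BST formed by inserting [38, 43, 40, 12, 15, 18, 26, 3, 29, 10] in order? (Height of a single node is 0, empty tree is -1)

Insertion order: [38, 43, 40, 12, 15, 18, 26, 3, 29, 10]
Tree (level-order array): [38, 12, 43, 3, 15, 40, None, None, 10, None, 18, None, None, None, None, None, 26, None, 29]
Compute height bottom-up (empty subtree = -1):
  height(10) = 1 + max(-1, -1) = 0
  height(3) = 1 + max(-1, 0) = 1
  height(29) = 1 + max(-1, -1) = 0
  height(26) = 1 + max(-1, 0) = 1
  height(18) = 1 + max(-1, 1) = 2
  height(15) = 1 + max(-1, 2) = 3
  height(12) = 1 + max(1, 3) = 4
  height(40) = 1 + max(-1, -1) = 0
  height(43) = 1 + max(0, -1) = 1
  height(38) = 1 + max(4, 1) = 5
Height = 5


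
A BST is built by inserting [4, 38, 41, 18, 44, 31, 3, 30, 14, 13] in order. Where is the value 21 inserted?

Starting tree (level order): [4, 3, 38, None, None, 18, 41, 14, 31, None, 44, 13, None, 30]
Insertion path: 4 -> 38 -> 18 -> 31 -> 30
Result: insert 21 as left child of 30
Final tree (level order): [4, 3, 38, None, None, 18, 41, 14, 31, None, 44, 13, None, 30, None, None, None, None, None, 21]


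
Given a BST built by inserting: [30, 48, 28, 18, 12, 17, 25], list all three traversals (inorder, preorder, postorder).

Tree insertion order: [30, 48, 28, 18, 12, 17, 25]
Tree (level-order array): [30, 28, 48, 18, None, None, None, 12, 25, None, 17]
Inorder (L, root, R): [12, 17, 18, 25, 28, 30, 48]
Preorder (root, L, R): [30, 28, 18, 12, 17, 25, 48]
Postorder (L, R, root): [17, 12, 25, 18, 28, 48, 30]


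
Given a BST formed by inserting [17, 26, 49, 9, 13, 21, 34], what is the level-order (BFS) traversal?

Tree insertion order: [17, 26, 49, 9, 13, 21, 34]
Tree (level-order array): [17, 9, 26, None, 13, 21, 49, None, None, None, None, 34]
BFS from the root, enqueuing left then right child of each popped node:
  queue [17] -> pop 17, enqueue [9, 26], visited so far: [17]
  queue [9, 26] -> pop 9, enqueue [13], visited so far: [17, 9]
  queue [26, 13] -> pop 26, enqueue [21, 49], visited so far: [17, 9, 26]
  queue [13, 21, 49] -> pop 13, enqueue [none], visited so far: [17, 9, 26, 13]
  queue [21, 49] -> pop 21, enqueue [none], visited so far: [17, 9, 26, 13, 21]
  queue [49] -> pop 49, enqueue [34], visited so far: [17, 9, 26, 13, 21, 49]
  queue [34] -> pop 34, enqueue [none], visited so far: [17, 9, 26, 13, 21, 49, 34]
Result: [17, 9, 26, 13, 21, 49, 34]


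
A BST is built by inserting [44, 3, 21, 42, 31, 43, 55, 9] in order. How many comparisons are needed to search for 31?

Search path for 31: 44 -> 3 -> 21 -> 42 -> 31
Found: True
Comparisons: 5


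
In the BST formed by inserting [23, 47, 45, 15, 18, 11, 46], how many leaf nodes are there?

Tree built from: [23, 47, 45, 15, 18, 11, 46]
Tree (level-order array): [23, 15, 47, 11, 18, 45, None, None, None, None, None, None, 46]
Rule: A leaf has 0 children.
Per-node child counts:
  node 23: 2 child(ren)
  node 15: 2 child(ren)
  node 11: 0 child(ren)
  node 18: 0 child(ren)
  node 47: 1 child(ren)
  node 45: 1 child(ren)
  node 46: 0 child(ren)
Matching nodes: [11, 18, 46]
Count of leaf nodes: 3


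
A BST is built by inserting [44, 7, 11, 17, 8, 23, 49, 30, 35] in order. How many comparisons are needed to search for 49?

Search path for 49: 44 -> 49
Found: True
Comparisons: 2


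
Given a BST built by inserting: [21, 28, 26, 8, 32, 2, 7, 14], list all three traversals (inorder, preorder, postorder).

Tree insertion order: [21, 28, 26, 8, 32, 2, 7, 14]
Tree (level-order array): [21, 8, 28, 2, 14, 26, 32, None, 7]
Inorder (L, root, R): [2, 7, 8, 14, 21, 26, 28, 32]
Preorder (root, L, R): [21, 8, 2, 7, 14, 28, 26, 32]
Postorder (L, R, root): [7, 2, 14, 8, 26, 32, 28, 21]


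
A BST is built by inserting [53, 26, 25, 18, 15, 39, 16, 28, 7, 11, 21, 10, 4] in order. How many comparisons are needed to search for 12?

Search path for 12: 53 -> 26 -> 25 -> 18 -> 15 -> 7 -> 11
Found: False
Comparisons: 7


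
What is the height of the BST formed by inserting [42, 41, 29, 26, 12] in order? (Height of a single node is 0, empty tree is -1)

Insertion order: [42, 41, 29, 26, 12]
Tree (level-order array): [42, 41, None, 29, None, 26, None, 12]
Compute height bottom-up (empty subtree = -1):
  height(12) = 1 + max(-1, -1) = 0
  height(26) = 1 + max(0, -1) = 1
  height(29) = 1 + max(1, -1) = 2
  height(41) = 1 + max(2, -1) = 3
  height(42) = 1 + max(3, -1) = 4
Height = 4


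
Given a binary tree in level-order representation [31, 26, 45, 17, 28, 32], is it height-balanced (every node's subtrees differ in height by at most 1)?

Tree (level-order array): [31, 26, 45, 17, 28, 32]
Definition: a tree is height-balanced if, at every node, |h(left) - h(right)| <= 1 (empty subtree has height -1).
Bottom-up per-node check:
  node 17: h_left=-1, h_right=-1, diff=0 [OK], height=0
  node 28: h_left=-1, h_right=-1, diff=0 [OK], height=0
  node 26: h_left=0, h_right=0, diff=0 [OK], height=1
  node 32: h_left=-1, h_right=-1, diff=0 [OK], height=0
  node 45: h_left=0, h_right=-1, diff=1 [OK], height=1
  node 31: h_left=1, h_right=1, diff=0 [OK], height=2
All nodes satisfy the balance condition.
Result: Balanced


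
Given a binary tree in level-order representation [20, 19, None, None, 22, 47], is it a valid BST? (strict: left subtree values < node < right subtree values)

Level-order array: [20, 19, None, None, 22, 47]
Validate using subtree bounds (lo, hi): at each node, require lo < value < hi,
then recurse left with hi=value and right with lo=value.
Preorder trace (stopping at first violation):
  at node 20 with bounds (-inf, +inf): OK
  at node 19 with bounds (-inf, 20): OK
  at node 22 with bounds (19, 20): VIOLATION
Node 22 violates its bound: not (19 < 22 < 20).
Result: Not a valid BST


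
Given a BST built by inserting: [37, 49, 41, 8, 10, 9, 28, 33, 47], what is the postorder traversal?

Tree insertion order: [37, 49, 41, 8, 10, 9, 28, 33, 47]
Tree (level-order array): [37, 8, 49, None, 10, 41, None, 9, 28, None, 47, None, None, None, 33]
Postorder traversal: [9, 33, 28, 10, 8, 47, 41, 49, 37]
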